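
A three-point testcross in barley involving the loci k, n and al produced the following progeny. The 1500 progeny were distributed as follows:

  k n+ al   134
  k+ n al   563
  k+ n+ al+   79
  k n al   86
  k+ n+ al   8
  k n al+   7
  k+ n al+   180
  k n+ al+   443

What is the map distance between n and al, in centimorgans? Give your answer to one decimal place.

The two most frequent reciprocal classes, k n+ al+ and k+ n al, are the parental types, so the F1 was k n+ al+ / k+ n al.
The two rarest classes, k n al+ and k+ n+ al, are the double crossovers. Comparing them with the parentals, only the n allele has switched, so n is the middle locus and the order is al – n – k.
Crossovers in the al–n interval produce the single-crossover classes k n+ al and k+ n al+ (134 + 180 = 314) plus the double crossovers (15).
RF(al–n) = (314 + 15) / 1500 = 329/1500 = 0.2193 → 21.9 centimorgans.

21.9 centimorgans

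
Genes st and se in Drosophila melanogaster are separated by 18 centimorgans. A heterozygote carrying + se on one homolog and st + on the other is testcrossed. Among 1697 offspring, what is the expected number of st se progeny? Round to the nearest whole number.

153

A map distance of 18 centimorgans corresponds to a recombination frequency of 0.180.
The F1 is + se / st +, so st se is a recombinant gamete class with expected frequency r/2 = 0.180/2 = 0.0900.
Expected number = 0.0900 × 1697 = 152.73 ≈ 153.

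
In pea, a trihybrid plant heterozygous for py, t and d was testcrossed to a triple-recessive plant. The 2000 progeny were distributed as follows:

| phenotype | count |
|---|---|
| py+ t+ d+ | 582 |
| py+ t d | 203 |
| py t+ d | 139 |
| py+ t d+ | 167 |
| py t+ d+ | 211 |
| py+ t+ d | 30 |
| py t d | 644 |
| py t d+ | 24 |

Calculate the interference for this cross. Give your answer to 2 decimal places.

0.36

The two most frequent reciprocal classes, py t d and py+ t+ d+, are the parental types, so the F1 was py t d / py+ t+ d+.
The two rarest classes, py t d+ and py+ t+ d, are the double crossovers. Comparing them with the parentals, only the d allele has switched, so d is the middle locus and the order is py – d – t.
py–d: (414 + 54)/2000 = 0.2340; d–t: (306 + 54)/2000 = 0.1800.
Expected DCO frequency = 0.2340 × 0.1800 ≈ 0.04212; observed = 54/2000 ≈ 0.02700.
Coefficient of coincidence = 0.02700/0.04212 ≈ 0.64; interference = 1 − 0.64 = 0.36.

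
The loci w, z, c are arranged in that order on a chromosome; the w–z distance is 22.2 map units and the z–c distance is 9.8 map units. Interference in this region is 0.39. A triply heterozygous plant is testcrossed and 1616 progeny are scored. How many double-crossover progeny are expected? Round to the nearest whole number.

Map distances give recombination frequencies of 0.222 and 0.098 for the two intervals.
With interference 0.39 (so coincidence = 0.61), expected double-crossover frequency = 0.222 × 0.098 × 0.61 = 0.01327.
Expected number = 0.01327 × 1616 = 21.45 ≈ 21.

21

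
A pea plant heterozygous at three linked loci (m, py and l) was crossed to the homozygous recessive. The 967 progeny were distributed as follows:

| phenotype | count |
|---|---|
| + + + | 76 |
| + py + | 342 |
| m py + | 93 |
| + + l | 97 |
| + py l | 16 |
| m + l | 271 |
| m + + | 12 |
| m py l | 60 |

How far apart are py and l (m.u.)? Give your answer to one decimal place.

The two most frequent reciprocal classes, + py + and m + l, are the parental types, so the F1 was + py + / m + l.
The two rarest classes, + py l and m + +, are the double crossovers. Comparing them with the parentals, only the l allele has switched, so l is the middle locus and the order is py – l – m.
Crossovers in the py–l interval produce the single-crossover classes + + + and m py l (76 + 60 = 136) plus the double crossovers (28).
RF(py–l) = (136 + 28) / 967 = 164/967 = 0.1696 → 17.0 m.u.

17.0 m.u.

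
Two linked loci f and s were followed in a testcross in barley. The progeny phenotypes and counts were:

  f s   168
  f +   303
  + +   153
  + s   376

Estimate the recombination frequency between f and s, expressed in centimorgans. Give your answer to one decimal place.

32.1 centimorgans

The two most frequent classes, + s (376) and f + (303), are the parental types, so the F1 was + s / f +.
The recombinant classes are + + and f s: 153 + 168 = 321.
Recombination frequency = 321/1000 = 0.3210 ≈ 32.1%, i.e. 32.1 centimorgans.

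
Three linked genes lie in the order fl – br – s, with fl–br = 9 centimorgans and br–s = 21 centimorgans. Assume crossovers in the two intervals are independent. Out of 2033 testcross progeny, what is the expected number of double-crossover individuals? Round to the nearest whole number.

Map distances give recombination frequencies of 0.090 and 0.210 for the two intervals.
With no interference, expected double-crossover frequency = 0.090 × 0.210 = 0.01890.
Expected number = 0.01890 × 2033 = 38.42 ≈ 38.

38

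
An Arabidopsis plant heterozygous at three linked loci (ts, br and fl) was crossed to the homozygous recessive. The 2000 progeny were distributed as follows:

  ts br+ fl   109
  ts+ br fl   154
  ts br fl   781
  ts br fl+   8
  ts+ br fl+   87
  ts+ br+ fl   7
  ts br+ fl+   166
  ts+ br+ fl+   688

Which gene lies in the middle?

fl

The two most frequent reciprocal classes, ts+ br+ fl+ and ts br fl, are the parental types, so the F1 was ts+ br+ fl+ / ts br fl.
The two rarest classes, ts+ br+ fl and ts br fl+, are the double crossovers. Comparing them with the parentals, only the fl allele has switched, so fl is the middle locus and the order is br – fl – ts.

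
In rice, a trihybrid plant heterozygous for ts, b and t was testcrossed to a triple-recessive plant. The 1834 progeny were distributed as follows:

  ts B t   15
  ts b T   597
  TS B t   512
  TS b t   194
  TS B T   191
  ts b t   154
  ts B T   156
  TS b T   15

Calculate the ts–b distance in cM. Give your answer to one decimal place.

The two most frequent reciprocal classes, TS B t and ts b T, are the parental types, so the F1 was TS B t / ts b T.
The two rarest classes, ts B t and TS b T, are the double crossovers. Comparing them with the parentals, only the ts allele has switched, so ts is the middle locus and the order is t – ts – b.
Crossovers in the ts–b interval produce the single-crossover classes TS b t and ts B T (194 + 156 = 350) plus the double crossovers (30).
RF(ts–b) = (350 + 30) / 1834 = 380/1834 = 0.2072 → 20.7 cM.

20.7 cM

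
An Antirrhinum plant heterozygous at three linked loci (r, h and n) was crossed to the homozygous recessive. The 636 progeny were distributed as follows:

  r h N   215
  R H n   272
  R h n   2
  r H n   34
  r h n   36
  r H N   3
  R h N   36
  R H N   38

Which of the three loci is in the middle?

h

The two most frequent reciprocal classes, r h N and R H n, are the parental types, so the F1 was r h N / R H n.
The two rarest classes, r H N and R h n, are the double crossovers. Comparing them with the parentals, only the h allele has switched, so h is the middle locus and the order is r – h – n.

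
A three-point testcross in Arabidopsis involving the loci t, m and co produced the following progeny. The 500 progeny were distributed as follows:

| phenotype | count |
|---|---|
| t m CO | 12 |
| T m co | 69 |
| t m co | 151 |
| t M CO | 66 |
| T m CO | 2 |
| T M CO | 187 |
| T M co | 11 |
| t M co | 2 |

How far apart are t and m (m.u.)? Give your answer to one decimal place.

27.8 m.u.

The two most frequent reciprocal classes, t m co and T M CO, are the parental types, so the F1 was t m co / T M CO.
The two rarest classes, t M co and T m CO, are the double crossovers. Comparing them with the parentals, only the m allele has switched, so m is the middle locus and the order is t – m – co.
Crossovers in the t–m interval produce the single-crossover classes T m co and t M CO (69 + 66 = 135) plus the double crossovers (4).
RF(t–m) = (135 + 4) / 500 = 139/500 = 0.2780 → 27.8 m.u.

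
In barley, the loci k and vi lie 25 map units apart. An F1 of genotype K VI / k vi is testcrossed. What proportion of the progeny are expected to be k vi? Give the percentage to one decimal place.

A map distance of 25 map units corresponds to a recombination frequency of 0.250.
The F1 is K VI / k vi, so k vi is a parental gamete class with expected frequency (1 − r)/2 = 0.750/2 = 0.3750.
That is 0.3750 = 37.5% of the progeny.

37.5%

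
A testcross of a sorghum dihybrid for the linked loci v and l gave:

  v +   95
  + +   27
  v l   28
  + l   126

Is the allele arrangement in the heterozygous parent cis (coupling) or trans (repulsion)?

trans

The two most frequent classes are + l (126) and v + (95); these are the parental (non-recombinant) types.
So the F1 carried + l on one chromosome and v + on the other — the recessive alleles are on opposite chromosomes (trans / repulsion).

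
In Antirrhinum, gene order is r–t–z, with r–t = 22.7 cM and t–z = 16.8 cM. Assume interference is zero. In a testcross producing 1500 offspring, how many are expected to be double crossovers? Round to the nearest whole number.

Map distances give recombination frequencies of 0.227 and 0.168 for the two intervals.
With no interference, expected double-crossover frequency = 0.227 × 0.168 = 0.03814.
Expected number = 0.03814 × 1500 = 57.20 ≈ 57.

57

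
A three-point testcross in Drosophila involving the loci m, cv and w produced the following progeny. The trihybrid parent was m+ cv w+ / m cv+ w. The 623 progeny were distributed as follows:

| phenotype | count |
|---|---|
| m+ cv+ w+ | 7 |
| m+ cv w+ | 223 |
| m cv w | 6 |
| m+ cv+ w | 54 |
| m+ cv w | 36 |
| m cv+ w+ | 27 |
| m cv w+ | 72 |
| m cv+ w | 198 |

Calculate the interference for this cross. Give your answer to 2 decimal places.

0.23

The two rarest classes, m+ cv+ w+ and m cv w, are the double crossovers. Comparing them with the parentals, only the cv allele has switched, so cv is the middle locus and the order is m – cv – w.
m–cv: (126 + 13)/623 = 0.2231; cv–w: (63 + 13)/623 = 0.1220.
Expected DCO frequency = 0.2231 × 0.1220 ≈ 0.02722; observed = 13/623 ≈ 0.02087.
Coefficient of coincidence = 0.02087/0.02722 ≈ 0.77; interference = 1 − 0.77 = 0.23.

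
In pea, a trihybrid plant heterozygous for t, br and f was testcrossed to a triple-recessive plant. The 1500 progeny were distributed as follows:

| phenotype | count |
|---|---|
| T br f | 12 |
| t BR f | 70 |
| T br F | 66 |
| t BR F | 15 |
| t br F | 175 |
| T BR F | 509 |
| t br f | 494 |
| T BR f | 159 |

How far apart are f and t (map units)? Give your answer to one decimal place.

The two most frequent reciprocal classes, T BR F and t br f, are the parental types, so the F1 was T BR F / t br f.
The two rarest classes, t BR F and T br f, are the double crossovers. Comparing them with the parentals, only the t allele has switched, so t is the middle locus and the order is br – t – f.
Crossovers in the t–f interval produce the single-crossover classes T BR f and t br F (159 + 175 = 334) plus the double crossovers (27).
RF(t–f) = (334 + 27) / 1500 = 361/1500 = 0.2407 → 24.1 map units.

24.1 map units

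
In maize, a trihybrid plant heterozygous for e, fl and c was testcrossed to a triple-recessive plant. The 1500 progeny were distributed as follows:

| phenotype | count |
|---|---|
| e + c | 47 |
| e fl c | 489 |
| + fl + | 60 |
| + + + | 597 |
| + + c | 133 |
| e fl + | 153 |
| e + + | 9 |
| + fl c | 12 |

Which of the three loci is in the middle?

e

The two most frequent reciprocal classes, + + + and e fl c, are the parental types, so the F1 was + + + / e fl c.
The two rarest classes, e + + and + fl c, are the double crossovers. Comparing them with the parentals, only the e allele has switched, so e is the middle locus and the order is c – e – fl.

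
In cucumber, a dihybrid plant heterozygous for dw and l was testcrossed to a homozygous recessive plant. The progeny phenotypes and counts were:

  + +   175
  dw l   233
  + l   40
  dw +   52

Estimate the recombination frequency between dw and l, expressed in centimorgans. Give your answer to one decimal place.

18.4 centimorgans

The two most frequent classes, + + (175) and dw l (233), are the parental types, so the F1 was + + / dw l.
The recombinant classes are + l and dw +: 40 + 52 = 92.
Recombination frequency = 92/500 = 0.1840 ≈ 18.4%, i.e. 18.4 centimorgans.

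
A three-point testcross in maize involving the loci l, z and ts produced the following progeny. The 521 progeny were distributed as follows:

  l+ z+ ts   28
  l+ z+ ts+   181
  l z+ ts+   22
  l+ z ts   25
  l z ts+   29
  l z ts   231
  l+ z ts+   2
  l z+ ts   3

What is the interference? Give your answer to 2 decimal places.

The two most frequent reciprocal classes, l z ts and l+ z+ ts+, are the parental types, so the F1 was l z ts / l+ z+ ts+.
The two rarest classes, l z+ ts and l+ z ts+, are the double crossovers. Comparing them with the parentals, only the z allele has switched, so z is the middle locus and the order is l – z – ts.
l–z: (47 + 5)/521 = 0.0998; z–ts: (57 + 5)/521 = 0.1190.
Expected DCO frequency = 0.0998 × 0.1190 ≈ 0.01188; observed = 5/521 ≈ 0.00960.
Coefficient of coincidence = 0.00960/0.01188 ≈ 0.81; interference = 1 − 0.81 = 0.19.

0.19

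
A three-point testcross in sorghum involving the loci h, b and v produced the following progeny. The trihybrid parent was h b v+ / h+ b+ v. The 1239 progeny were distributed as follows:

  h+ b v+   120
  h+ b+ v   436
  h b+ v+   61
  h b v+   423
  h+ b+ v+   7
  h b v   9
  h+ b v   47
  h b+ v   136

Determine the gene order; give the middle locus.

The two rarest classes, h b v and h+ b+ v+, are the double crossovers. Comparing them with the parentals, only the v allele has switched, so v is the middle locus and the order is b – v – h.

v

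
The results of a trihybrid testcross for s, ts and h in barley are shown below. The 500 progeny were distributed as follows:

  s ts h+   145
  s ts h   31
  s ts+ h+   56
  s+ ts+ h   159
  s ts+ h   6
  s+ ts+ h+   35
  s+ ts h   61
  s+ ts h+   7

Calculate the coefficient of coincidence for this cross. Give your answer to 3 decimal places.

0.633

The two most frequent reciprocal classes, s+ ts+ h and s ts h+, are the parental types, so the F1 was s+ ts+ h / s ts h+.
The two rarest classes, s ts+ h and s+ ts h+, are the double crossovers. Comparing them with the parentals, only the s allele has switched, so s is the middle locus and the order is ts – s – h.
ts–s: (117 + 13)/500 = 0.2600; s–h: (66 + 13)/500 = 0.1580.
Expected DCO frequency = 0.2600 × 0.1580 ≈ 0.04108; observed = 13/500 ≈ 0.02600.
Coefficient of coincidence = 0.02600/0.04108 ≈ 0.633.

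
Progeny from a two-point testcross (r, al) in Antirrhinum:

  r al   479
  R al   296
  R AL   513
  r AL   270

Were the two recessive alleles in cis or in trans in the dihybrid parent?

The two most frequent classes are R AL (513) and r al (479); these are the parental (non-recombinant) types.
So the F1 carried R AL on one chromosome and r al on the other — the recessive alleles are on the same chromosome (cis / coupling).

cis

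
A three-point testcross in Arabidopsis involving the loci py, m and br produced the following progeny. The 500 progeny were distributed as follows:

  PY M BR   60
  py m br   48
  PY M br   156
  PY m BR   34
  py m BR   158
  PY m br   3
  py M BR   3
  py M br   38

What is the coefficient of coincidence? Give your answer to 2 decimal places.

The two most frequent reciprocal classes, py m BR and PY M br, are the parental types, so the F1 was py m BR / PY M br.
The two rarest classes, py M BR and PY m br, are the double crossovers. Comparing them with the parentals, only the m allele has switched, so m is the middle locus and the order is py – m – br.
py–m: (72 + 6)/500 = 0.1560; m–br: (108 + 6)/500 = 0.2280.
Expected DCO frequency = 0.1560 × 0.2280 ≈ 0.03557; observed = 6/500 ≈ 0.01200.
Coefficient of coincidence = 0.01200/0.03557 ≈ 0.34.

0.34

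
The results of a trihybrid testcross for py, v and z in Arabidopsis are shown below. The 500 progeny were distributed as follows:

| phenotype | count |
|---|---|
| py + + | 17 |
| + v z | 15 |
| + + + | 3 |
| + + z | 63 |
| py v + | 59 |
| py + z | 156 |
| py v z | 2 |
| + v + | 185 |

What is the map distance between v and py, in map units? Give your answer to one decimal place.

25.4 map units

The two most frequent reciprocal classes, py + z and + v +, are the parental types, so the F1 was py + z / + v +.
The two rarest classes, py v z and + + +, are the double crossovers. Comparing them with the parentals, only the v allele has switched, so v is the middle locus and the order is z – v – py.
Crossovers in the v–py interval produce the single-crossover classes + + z and py v + (63 + 59 = 122) plus the double crossovers (5).
RF(v–py) = (122 + 5) / 500 = 127/500 = 0.2540 → 25.4 map units.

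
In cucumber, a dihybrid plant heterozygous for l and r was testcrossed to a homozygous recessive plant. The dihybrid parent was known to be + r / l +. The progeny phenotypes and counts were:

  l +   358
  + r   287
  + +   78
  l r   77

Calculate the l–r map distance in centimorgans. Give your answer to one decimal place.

19.4 centimorgans

The recombinant classes are + + and l r: 78 + 77 = 155.
Recombination frequency = 155/800 = 0.1938 ≈ 19.4%, i.e. 19.4 centimorgans.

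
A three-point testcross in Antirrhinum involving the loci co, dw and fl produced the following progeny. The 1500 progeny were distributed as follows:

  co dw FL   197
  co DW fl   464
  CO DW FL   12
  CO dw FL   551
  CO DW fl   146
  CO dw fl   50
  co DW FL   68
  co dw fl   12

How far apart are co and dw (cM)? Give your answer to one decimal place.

24.5 cM

The two most frequent reciprocal classes, co DW fl and CO dw FL, are the parental types, so the F1 was co DW fl / CO dw FL.
The two rarest classes, co dw fl and CO DW FL, are the double crossovers. Comparing them with the parentals, only the dw allele has switched, so dw is the middle locus and the order is co – dw – fl.
Crossovers in the co–dw interval produce the single-crossover classes CO DW fl and co dw FL (146 + 197 = 343) plus the double crossovers (24).
RF(co–dw) = (343 + 24) / 1500 = 367/1500 = 0.2447 → 24.5 cM.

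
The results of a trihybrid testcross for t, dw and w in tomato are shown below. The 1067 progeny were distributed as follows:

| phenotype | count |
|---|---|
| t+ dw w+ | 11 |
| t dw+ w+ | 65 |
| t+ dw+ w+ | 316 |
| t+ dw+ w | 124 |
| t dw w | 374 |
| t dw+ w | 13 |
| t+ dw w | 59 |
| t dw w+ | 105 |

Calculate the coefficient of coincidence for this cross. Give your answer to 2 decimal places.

The two most frequent reciprocal classes, t+ dw+ w+ and t dw w, are the parental types, so the F1 was t+ dw+ w+ / t dw w.
The two rarest classes, t+ dw w+ and t dw+ w, are the double crossovers. Comparing them with the parentals, only the dw allele has switched, so dw is the middle locus and the order is w – dw – t.
w–dw: (229 + 24)/1067 = 0.2371; dw–t: (124 + 24)/1067 = 0.1387.
Expected DCO frequency = 0.2371 × 0.1387 ≈ 0.03289; observed = 24/1067 ≈ 0.02249.
Coefficient of coincidence = 0.02249/0.03289 ≈ 0.68.

0.68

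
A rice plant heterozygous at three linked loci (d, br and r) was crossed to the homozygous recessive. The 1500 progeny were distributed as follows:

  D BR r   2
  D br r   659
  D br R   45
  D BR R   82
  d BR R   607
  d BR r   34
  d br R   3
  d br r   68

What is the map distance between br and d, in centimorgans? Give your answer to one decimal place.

10.3 centimorgans

The two most frequent reciprocal classes, D br r and d BR R, are the parental types, so the F1 was D br r / d BR R.
The two rarest classes, D BR r and d br R, are the double crossovers. Comparing them with the parentals, only the br allele has switched, so br is the middle locus and the order is r – br – d.
Crossovers in the br–d interval produce the single-crossover classes d br r and D BR R (68 + 82 = 150) plus the double crossovers (5).
RF(br–d) = (150 + 5) / 1500 = 155/1500 = 0.1033 → 10.3 centimorgans.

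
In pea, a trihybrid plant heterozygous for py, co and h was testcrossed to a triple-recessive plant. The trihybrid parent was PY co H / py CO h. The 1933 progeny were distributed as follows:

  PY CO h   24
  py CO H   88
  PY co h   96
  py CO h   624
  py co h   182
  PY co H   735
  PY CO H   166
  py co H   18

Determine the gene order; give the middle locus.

The two rarest classes, py co H and PY CO h, are the double crossovers. Comparing them with the parentals, only the py allele has switched, so py is the middle locus and the order is co – py – h.

py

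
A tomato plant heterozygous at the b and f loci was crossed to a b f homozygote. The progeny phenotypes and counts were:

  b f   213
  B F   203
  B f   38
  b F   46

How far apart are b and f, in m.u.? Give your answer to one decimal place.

16.8 m.u.

The two most frequent classes, B F (203) and b f (213), are the parental types, so the F1 was B F / b f.
The recombinant classes are B f and b F: 38 + 46 = 84.
Recombination frequency = 84/500 = 0.1680 ≈ 16.8%, i.e. 16.8 m.u.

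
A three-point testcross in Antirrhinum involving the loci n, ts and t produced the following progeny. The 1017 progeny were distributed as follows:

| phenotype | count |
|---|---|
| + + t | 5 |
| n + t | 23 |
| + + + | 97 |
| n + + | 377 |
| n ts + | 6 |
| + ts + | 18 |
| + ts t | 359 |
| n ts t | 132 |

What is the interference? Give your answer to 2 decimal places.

The two most frequent reciprocal classes, n + + and + ts t, are the parental types, so the F1 was n + + / + ts t.
The two rarest classes, n ts + and + + t, are the double crossovers. Comparing them with the parentals, only the ts allele has switched, so ts is the middle locus and the order is n – ts – t.
n–ts: (229 + 11)/1017 = 0.2360; ts–t: (41 + 11)/1017 = 0.0511.
Expected DCO frequency = 0.2360 × 0.0511 ≈ 0.01206; observed = 11/1017 ≈ 0.01082.
Coefficient of coincidence = 0.01082/0.01206 ≈ 0.90; interference = 1 − 0.90 = 0.10.

0.10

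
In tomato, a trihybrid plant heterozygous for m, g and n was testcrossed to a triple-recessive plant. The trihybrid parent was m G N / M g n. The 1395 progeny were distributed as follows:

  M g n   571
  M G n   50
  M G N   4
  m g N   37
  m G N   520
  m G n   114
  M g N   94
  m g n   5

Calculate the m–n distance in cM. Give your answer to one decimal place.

15.6 cM

The two rarest classes, M G N and m g n, are the double crossovers. Comparing them with the parentals, only the m allele has switched, so m is the middle locus and the order is n – m – g.
Crossovers in the n–m interval produce the single-crossover classes m G n and M g N (114 + 94 = 208) plus the double crossovers (9).
RF(n–m) = (208 + 9) / 1395 = 217/1395 = 0.1556 → 15.6 cM.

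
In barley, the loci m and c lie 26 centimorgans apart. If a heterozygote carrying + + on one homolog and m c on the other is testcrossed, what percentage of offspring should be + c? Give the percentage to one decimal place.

13.0%

A map distance of 26 centimorgans corresponds to a recombination frequency of 0.260.
The F1 is + + / m c, so + c is a recombinant gamete class with expected frequency r/2 = 0.260/2 = 0.1300.
That is 0.1300 = 13.0% of the progeny.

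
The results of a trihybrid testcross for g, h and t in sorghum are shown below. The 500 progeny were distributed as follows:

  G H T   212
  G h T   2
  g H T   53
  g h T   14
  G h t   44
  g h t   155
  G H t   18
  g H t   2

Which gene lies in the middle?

The two most frequent reciprocal classes, g h t and G H T, are the parental types, so the F1 was g h t / G H T.
The two rarest classes, g H t and G h T, are the double crossovers. Comparing them with the parentals, only the h allele has switched, so h is the middle locus and the order is g – h – t.

h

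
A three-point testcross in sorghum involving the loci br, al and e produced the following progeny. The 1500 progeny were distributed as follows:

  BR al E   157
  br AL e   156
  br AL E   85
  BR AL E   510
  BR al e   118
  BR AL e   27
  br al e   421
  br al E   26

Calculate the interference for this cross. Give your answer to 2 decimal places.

0.15

The two most frequent reciprocal classes, BR AL E and br al e, are the parental types, so the F1 was BR AL E / br al e.
The two rarest classes, BR AL e and br al E, are the double crossovers. Comparing them with the parentals, only the e allele has switched, so e is the middle locus and the order is br – e – al.
br–e: (203 + 53)/1500 = 0.1707; e–al: (313 + 53)/1500 = 0.2440.
Expected DCO frequency = 0.1707 × 0.2440 ≈ 0.04165; observed = 53/1500 ≈ 0.03533.
Coefficient of coincidence = 0.03533/0.04165 ≈ 0.85; interference = 1 − 0.85 = 0.15.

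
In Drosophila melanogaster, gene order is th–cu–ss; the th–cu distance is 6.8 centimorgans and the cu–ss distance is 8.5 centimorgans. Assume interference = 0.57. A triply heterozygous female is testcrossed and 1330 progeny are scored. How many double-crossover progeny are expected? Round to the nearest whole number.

Map distances give recombination frequencies of 0.068 and 0.085 for the two intervals.
With interference 0.57 (so coincidence = 0.43), expected double-crossover frequency = 0.068 × 0.085 × 0.43 = 0.00249.
Expected number = 0.00249 × 1330 = 3.31 ≈ 3.

3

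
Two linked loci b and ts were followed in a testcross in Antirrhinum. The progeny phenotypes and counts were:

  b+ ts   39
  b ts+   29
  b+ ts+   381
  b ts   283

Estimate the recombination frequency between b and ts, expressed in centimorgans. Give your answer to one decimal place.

9.3 centimorgans

The two most frequent classes, b+ ts+ (381) and b ts (283), are the parental types, so the F1 was b+ ts+ / b ts.
The recombinant classes are b+ ts and b ts+: 39 + 29 = 68.
Recombination frequency = 68/732 = 0.0929 ≈ 9.3%, i.e. 9.3 centimorgans.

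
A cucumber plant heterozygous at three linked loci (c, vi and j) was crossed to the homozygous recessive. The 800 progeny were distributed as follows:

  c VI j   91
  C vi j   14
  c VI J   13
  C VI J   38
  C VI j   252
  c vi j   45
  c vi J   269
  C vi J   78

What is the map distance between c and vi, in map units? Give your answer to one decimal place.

The two most frequent reciprocal classes, c vi J and C VI j, are the parental types, so the F1 was c vi J / C VI j.
The two rarest classes, c VI J and C vi j, are the double crossovers. Comparing them with the parentals, only the vi allele has switched, so vi is the middle locus and the order is c – vi – j.
Crossovers in the c–vi interval produce the single-crossover classes C vi J and c VI j (78 + 91 = 169) plus the double crossovers (27).
RF(c–vi) = (169 + 27) / 800 = 196/800 = 0.2450 → 24.5 map units.

24.5 map units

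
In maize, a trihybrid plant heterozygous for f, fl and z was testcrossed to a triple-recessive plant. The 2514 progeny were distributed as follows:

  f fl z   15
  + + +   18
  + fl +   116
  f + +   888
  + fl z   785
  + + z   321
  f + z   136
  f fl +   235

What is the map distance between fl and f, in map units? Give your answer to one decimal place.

The two most frequent reciprocal classes, + fl z and f + +, are the parental types, so the F1 was + fl z / f + +.
The two rarest classes, f fl z and + + +, are the double crossovers. Comparing them with the parentals, only the f allele has switched, so f is the middle locus and the order is z – f – fl.
Crossovers in the f–fl interval produce the single-crossover classes + + z and f fl + (321 + 235 = 556) plus the double crossovers (33).
RF(f–fl) = (556 + 33) / 2514 = 589/2514 = 0.2343 → 23.4 map units.

23.4 map units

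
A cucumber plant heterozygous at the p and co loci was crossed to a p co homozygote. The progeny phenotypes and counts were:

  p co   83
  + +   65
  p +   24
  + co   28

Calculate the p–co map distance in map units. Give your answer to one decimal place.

26.0 map units

The two most frequent classes, + + (65) and p co (83), are the parental types, so the F1 was + + / p co.
The recombinant classes are + co and p +: 28 + 24 = 52.
Recombination frequency = 52/200 = 0.2600 ≈ 26.0%, i.e. 26.0 map units.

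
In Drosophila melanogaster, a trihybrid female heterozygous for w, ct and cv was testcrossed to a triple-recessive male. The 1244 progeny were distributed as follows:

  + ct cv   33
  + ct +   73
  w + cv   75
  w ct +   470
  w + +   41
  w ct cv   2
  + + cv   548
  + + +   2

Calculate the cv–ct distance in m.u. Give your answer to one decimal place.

The two most frequent reciprocal classes, + + cv and w ct +, are the parental types, so the F1 was + + cv / w ct +.
The two rarest classes, + + + and w ct cv, are the double crossovers. Comparing them with the parentals, only the cv allele has switched, so cv is the middle locus and the order is ct – cv – w.
Crossovers in the ct–cv interval produce the single-crossover classes + ct cv and w + + (33 + 41 = 74) plus the double crossovers (4).
RF(ct–cv) = (74 + 4) / 1244 = 78/1244 = 0.0627 → 6.3 m.u.

6.3 m.u.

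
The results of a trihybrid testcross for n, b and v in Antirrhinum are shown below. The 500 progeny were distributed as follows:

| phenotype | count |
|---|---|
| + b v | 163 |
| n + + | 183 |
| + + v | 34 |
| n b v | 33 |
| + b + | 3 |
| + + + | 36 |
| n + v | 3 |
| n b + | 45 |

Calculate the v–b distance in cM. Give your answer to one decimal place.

The two most frequent reciprocal classes, + b v and n + +, are the parental types, so the F1 was + b v / n + +.
The two rarest classes, + b + and n + v, are the double crossovers. Comparing them with the parentals, only the v allele has switched, so v is the middle locus and the order is n – v – b.
Crossovers in the v–b interval produce the single-crossover classes + + v and n b + (34 + 45 = 79) plus the double crossovers (6).
RF(v–b) = (79 + 6) / 500 = 85/500 = 0.1700 → 17.0 cM.

17.0 cM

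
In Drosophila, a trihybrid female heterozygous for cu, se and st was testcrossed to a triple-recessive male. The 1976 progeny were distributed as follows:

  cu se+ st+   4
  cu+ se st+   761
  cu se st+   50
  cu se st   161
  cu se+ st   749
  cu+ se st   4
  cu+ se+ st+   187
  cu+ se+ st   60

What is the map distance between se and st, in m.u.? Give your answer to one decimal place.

The two most frequent reciprocal classes, cu se+ st and cu+ se st+, are the parental types, so the F1 was cu se+ st / cu+ se st+.
The two rarest classes, cu se+ st+ and cu+ se st, are the double crossovers. Comparing them with the parentals, only the st allele has switched, so st is the middle locus and the order is se – st – cu.
Crossovers in the se–st interval produce the single-crossover classes cu se st and cu+ se+ st+ (161 + 187 = 348) plus the double crossovers (8).
RF(se–st) = (348 + 8) / 1976 = 356/1976 = 0.1802 → 18.0 m.u.

18.0 m.u.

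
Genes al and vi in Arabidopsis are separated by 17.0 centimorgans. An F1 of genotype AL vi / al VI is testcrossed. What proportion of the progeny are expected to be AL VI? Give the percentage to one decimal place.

A map distance of 17.0 centimorgans corresponds to a recombination frequency of 0.170.
The F1 is AL vi / al VI, so AL VI is a recombinant gamete class with expected frequency r/2 = 0.170/2 = 0.0850.
That is 0.0850 = 8.5% of the progeny.

8.5%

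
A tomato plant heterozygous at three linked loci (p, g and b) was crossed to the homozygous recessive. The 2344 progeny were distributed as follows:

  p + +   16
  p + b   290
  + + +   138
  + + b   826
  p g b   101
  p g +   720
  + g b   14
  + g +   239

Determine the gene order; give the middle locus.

g

The two most frequent reciprocal classes, p g + and + + b, are the parental types, so the F1 was p g + / + + b.
The two rarest classes, p + + and + g b, are the double crossovers. Comparing them with the parentals, only the g allele has switched, so g is the middle locus and the order is p – g – b.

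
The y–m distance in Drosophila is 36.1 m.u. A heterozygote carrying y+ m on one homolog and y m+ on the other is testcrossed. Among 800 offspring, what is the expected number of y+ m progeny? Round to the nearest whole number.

256

A map distance of 36.1 m.u. corresponds to a recombination frequency of 0.361.
The F1 is y+ m / y m+, so y+ m is a parental gamete class with expected frequency (1 − r)/2 = 0.639/2 = 0.3195.
Expected number = 0.3195 × 800 = 255.60 ≈ 256.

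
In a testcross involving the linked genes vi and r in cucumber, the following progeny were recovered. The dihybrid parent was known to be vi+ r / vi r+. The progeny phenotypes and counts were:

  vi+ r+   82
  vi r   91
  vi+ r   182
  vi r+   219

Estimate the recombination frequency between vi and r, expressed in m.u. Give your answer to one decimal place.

The recombinant classes are vi+ r+ and vi r: 82 + 91 = 173.
Recombination frequency = 173/574 = 0.3014 ≈ 30.1%, i.e. 30.1 m.u.

30.1 m.u.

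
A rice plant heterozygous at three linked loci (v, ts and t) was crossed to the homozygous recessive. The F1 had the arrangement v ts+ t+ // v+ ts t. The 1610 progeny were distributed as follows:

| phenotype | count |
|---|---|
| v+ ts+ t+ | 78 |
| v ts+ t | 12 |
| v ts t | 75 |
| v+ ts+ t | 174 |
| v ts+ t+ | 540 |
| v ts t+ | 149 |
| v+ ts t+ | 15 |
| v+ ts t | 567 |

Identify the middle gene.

The two rarest classes, v ts+ t and v+ ts t+, are the double crossovers. Comparing them with the parentals, only the t allele has switched, so t is the middle locus and the order is ts – t – v.

t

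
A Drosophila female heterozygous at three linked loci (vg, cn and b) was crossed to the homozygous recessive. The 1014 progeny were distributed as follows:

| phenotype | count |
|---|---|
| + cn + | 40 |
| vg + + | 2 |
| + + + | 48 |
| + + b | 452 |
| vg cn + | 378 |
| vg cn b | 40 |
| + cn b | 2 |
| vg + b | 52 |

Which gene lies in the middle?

cn

The two most frequent reciprocal classes, vg cn + and + + b, are the parental types, so the F1 was vg cn + / + + b.
The two rarest classes, vg + + and + cn b, are the double crossovers. Comparing them with the parentals, only the cn allele has switched, so cn is the middle locus and the order is vg – cn – b.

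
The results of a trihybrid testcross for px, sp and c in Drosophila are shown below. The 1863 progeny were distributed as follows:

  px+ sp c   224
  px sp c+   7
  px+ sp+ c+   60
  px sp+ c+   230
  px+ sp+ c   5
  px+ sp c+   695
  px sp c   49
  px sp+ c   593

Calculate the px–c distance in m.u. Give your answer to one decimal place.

25.0 m.u.

The two most frequent reciprocal classes, px sp+ c and px+ sp c+, are the parental types, so the F1 was px sp+ c / px+ sp c+.
The two rarest classes, px+ sp+ c and px sp c+, are the double crossovers. Comparing them with the parentals, only the px allele has switched, so px is the middle locus and the order is c – px – sp.
Crossovers in the c–px interval produce the single-crossover classes px sp+ c+ and px+ sp c (230 + 224 = 454) plus the double crossovers (12).
RF(c–px) = (454 + 12) / 1863 = 466/1863 = 0.2501 → 25.0 m.u.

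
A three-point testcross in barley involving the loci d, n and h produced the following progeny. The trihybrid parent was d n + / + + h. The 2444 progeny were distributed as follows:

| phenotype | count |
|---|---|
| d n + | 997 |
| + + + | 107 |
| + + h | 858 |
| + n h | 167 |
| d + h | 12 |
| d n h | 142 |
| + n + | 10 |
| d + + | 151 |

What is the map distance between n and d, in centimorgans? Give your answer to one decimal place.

The two rarest classes, + n + and d + h, are the double crossovers. Comparing them with the parentals, only the d allele has switched, so d is the middle locus and the order is n – d – h.
Crossovers in the n–d interval produce the single-crossover classes d + + and + n h (151 + 167 = 318) plus the double crossovers (22).
RF(n–d) = (318 + 22) / 2444 = 340/2444 = 0.1391 → 13.9 centimorgans.

13.9 centimorgans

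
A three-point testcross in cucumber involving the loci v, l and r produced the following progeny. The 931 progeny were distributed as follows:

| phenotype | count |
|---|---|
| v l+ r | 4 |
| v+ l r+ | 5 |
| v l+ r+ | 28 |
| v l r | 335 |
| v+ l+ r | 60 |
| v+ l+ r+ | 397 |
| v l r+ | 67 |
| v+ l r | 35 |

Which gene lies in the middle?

l

The two most frequent reciprocal classes, v+ l+ r+ and v l r, are the parental types, so the F1 was v+ l+ r+ / v l r.
The two rarest classes, v+ l r+ and v l+ r, are the double crossovers. Comparing them with the parentals, only the l allele has switched, so l is the middle locus and the order is v – l – r.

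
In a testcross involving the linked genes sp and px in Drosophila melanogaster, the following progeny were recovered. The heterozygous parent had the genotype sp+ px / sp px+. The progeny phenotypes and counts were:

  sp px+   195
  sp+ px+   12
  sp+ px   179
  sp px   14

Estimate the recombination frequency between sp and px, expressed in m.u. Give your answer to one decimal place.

The recombinant classes are sp+ px+ and sp px: 12 + 14 = 26.
Recombination frequency = 26/400 = 0.0650 ≈ 6.5%, i.e. 6.5 m.u.

6.5 m.u.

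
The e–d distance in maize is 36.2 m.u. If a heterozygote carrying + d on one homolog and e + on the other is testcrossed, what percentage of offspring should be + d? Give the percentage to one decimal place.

A map distance of 36.2 m.u. corresponds to a recombination frequency of 0.362.
The F1 is + d / e +, so + d is a parental gamete class with expected frequency (1 − r)/2 = 0.638/2 = 0.3190.
That is 0.3190 = 31.9% of the progeny.

31.9%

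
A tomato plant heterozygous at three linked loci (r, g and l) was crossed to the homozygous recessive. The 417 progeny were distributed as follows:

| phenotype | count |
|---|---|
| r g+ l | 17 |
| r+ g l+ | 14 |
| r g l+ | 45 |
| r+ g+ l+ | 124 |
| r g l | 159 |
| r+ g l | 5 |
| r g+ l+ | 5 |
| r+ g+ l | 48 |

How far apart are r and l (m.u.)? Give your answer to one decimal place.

24.7 m.u.

The two most frequent reciprocal classes, r g l and r+ g+ l+, are the parental types, so the F1 was r g l / r+ g+ l+.
The two rarest classes, r+ g l and r g+ l+, are the double crossovers. Comparing them with the parentals, only the r allele has switched, so r is the middle locus and the order is g – r – l.
Crossovers in the r–l interval produce the single-crossover classes r g l+ and r+ g+ l (45 + 48 = 93) plus the double crossovers (10).
RF(r–l) = (93 + 10) / 417 = 103/417 = 0.2470 → 24.7 m.u.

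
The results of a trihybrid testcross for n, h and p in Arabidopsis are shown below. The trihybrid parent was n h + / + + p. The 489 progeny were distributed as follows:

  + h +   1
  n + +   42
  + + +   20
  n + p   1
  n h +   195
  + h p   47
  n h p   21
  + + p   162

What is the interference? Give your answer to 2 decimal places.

0.75

The two rarest classes, + h + and n + p, are the double crossovers. Comparing them with the parentals, only the n allele has switched, so n is the middle locus and the order is p – n – h.
p–n: (41 + 2)/489 = 0.0879; n–h: (89 + 2)/489 = 0.1861.
Expected DCO frequency = 0.0879 × 0.1861 ≈ 0.01636; observed = 2/489 ≈ 0.00409.
Coefficient of coincidence = 0.00409/0.01636 ≈ 0.25; interference = 1 − 0.25 = 0.75.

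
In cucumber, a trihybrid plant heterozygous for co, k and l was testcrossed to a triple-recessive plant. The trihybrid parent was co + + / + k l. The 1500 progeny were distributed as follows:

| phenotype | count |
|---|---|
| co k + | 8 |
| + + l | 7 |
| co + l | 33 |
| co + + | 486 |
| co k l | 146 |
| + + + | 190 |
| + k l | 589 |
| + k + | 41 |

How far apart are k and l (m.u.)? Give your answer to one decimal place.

5.9 m.u.

The two rarest classes, co k + and + + l, are the double crossovers. Comparing them with the parentals, only the k allele has switched, so k is the middle locus and the order is co – k – l.
Crossovers in the k–l interval produce the single-crossover classes co + l and + k + (33 + 41 = 74) plus the double crossovers (15).
RF(k–l) = (74 + 15) / 1500 = 89/1500 = 0.0593 → 5.9 m.u.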